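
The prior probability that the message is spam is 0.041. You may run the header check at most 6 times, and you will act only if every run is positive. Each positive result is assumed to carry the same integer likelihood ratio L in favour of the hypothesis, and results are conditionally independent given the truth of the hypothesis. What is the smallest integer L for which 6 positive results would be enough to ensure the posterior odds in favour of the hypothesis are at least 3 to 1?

3

Prior odds = 0.041/0.959 = 41/959.
Target odds = 3.
Need L⁶ ≥ 3 ÷ (41/959) = 2877/41.
2⁶ = 64 < 2877/41 ≤ 729 = 3⁶, so L = 3.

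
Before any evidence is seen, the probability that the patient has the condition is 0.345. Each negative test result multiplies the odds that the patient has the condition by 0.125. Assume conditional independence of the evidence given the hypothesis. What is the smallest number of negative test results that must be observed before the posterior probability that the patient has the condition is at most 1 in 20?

2

Prior odds = 0.345/0.655 = 69/131.
Likelihood ratio per negative test result = 0.125.
Target odds: 0.05 ÷ 0.95 = 1/19.
Require 0.125ⁿ ≤ 1/19 ÷ (69/131) = 131/1311.
0.125¹ = 0.125 is still above 131/1311 but 0.125² = 0.015625 is at or below it, so n = 2.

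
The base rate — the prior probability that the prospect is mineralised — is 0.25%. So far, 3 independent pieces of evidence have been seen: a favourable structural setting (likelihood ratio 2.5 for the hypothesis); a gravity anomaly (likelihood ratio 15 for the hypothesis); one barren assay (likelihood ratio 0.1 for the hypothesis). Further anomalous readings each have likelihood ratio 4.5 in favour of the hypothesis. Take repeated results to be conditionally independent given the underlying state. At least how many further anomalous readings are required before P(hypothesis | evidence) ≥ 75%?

4

Prior odds = 0.0025/0.9975 = 1/399.
Combined Bayes factor of the evidence already in hand = 2.5 × 15 × 0.1 = 3.75.
Odds after that evidence = (1/399) × 3.75 = 5/532.
Target odds = 0.75/0.25 = 3.
Need 4.5ⁿ ≥ 3 ÷ (5/532) = 319.2.
4.5³ = 91.125 falls short of 319.2 but 4.5⁴ = 410.0625 reaches it, so n = 4.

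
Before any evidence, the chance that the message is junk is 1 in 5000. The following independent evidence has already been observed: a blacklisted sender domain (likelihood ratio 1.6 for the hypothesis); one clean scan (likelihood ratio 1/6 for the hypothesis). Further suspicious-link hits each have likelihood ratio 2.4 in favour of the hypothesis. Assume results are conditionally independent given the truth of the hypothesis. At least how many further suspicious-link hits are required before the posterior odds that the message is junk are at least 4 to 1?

Prior odds = 0.0002/0.9998 = 1/4999.
Combined Bayes factor of the evidence already in hand = 1.6 × (1/6) = 4/15.
Odds after that evidence = (1/4999) × 4/15 = 4/74985.
Target odds = 4.
Need 2.4ⁿ ≥ 4 ÷ (4/74985) = 74985.
2.4¹² ≈36520.3 falls short of 74985 but 2.4¹³ ≈87648.8 reaches it, so n = 13.

13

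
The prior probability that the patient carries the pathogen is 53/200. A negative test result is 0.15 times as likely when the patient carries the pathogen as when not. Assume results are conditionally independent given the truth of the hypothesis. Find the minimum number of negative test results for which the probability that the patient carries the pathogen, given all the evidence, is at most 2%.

Prior odds = 0.265/0.735 = 53/147.
Likelihood ratio per negative test result = 0.15.
Target odds: 0.02 ÷ 0.98 = 1/49.
Need (53/147) × 0.15ⁿ ≤ 1/49, i.e. 0.15ⁿ ≤ 3/53.
0.15¹ = 0.15 is still above 3/53 but 0.15² = 0.0225 is at or below it, so n = 2.

2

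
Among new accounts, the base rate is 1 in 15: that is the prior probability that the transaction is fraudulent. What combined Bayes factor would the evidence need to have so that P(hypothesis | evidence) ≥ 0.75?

Prior odds = (1/15)/(14/15) = 1/14.
Target odds = 0.75/0.25 = 3.
Required Bayes factor = 3 ÷ (1/14) = 42.

42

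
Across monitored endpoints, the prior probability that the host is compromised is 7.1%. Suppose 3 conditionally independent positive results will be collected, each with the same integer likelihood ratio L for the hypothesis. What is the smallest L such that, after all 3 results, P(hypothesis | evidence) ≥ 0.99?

Prior odds = 0.071/0.929 = 71/929.
Target odds = 0.99/0.01 = 99.
Need L³ ≥ 99 ÷ (71/929) = 91971/71.
10³ = 1000 < 91971/71 ≤ 1331 = 11³, so L = 11.

11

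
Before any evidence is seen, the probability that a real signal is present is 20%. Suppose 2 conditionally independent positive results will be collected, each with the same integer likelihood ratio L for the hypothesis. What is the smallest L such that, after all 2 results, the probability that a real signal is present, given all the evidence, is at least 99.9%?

Prior odds = 0.2/0.8 = 0.25.
Target odds = 0.999/0.001 = 999.
Need L² ≥ 999 ÷ 0.25 = 3996.
63² = 3969 < 3996 ≤ 4096 = 64², so L = 64.

64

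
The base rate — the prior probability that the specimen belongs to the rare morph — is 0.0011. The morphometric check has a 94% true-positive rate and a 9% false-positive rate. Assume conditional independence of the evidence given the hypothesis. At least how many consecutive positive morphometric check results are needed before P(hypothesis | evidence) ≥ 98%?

Prior odds: 0.0011 ÷ 0.9989 = 11/9989.
Likelihood ratio of a positive result = 0.94/0.09 = 94/9.
Target odds: 0.98 ÷ 0.02 = 49.
Need (11/9989) × (94/9)ⁿ ≥ 49, i.e. (94/9)ⁿ ≥ 489461/11.
(94/9)⁴ = 78074896/6561 falls short of 489461/11 but (94/9)⁵ ≈124287 reaches it, so n = 5.

5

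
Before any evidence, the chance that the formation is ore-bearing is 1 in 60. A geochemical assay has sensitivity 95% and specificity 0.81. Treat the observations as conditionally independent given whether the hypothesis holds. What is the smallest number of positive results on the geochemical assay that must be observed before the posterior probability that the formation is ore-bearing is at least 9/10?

Prior odds: (1/60) ÷ (59/60) = 1/59.
False-positive rate = 1 − 0.81 = 0.19; likelihood ratio of a positive = 0.95/0.19 = 5.
Target posterior odds = 0.9/0.1 = 9.
Need (1/59) × 5ⁿ ≥ 9, i.e. 5ⁿ ≥ 531.
5³ = 125 falls short of 531 but 5⁴ = 625 reaches it, so n = 4.

4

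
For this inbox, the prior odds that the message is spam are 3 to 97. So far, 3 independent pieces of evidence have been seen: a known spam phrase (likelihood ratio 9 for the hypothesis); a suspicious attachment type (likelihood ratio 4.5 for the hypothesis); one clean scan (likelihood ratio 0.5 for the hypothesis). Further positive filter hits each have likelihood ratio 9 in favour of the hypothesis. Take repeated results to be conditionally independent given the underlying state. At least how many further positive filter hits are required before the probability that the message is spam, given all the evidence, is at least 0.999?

Prior odds = 3/97.
Combined Bayes factor of the evidence already in hand = 9 × 4.5 × 0.5 = 20.25.
Odds after that evidence = (3/97) × 20.25 = 243/388.
Target odds = 0.999/0.001 = 999.
Need 9ⁿ ≥ 999 ÷ (243/388) = 14356/9.
9³ = 729 falls short of 14356/9 but 9⁴ = 6561 reaches it, so n = 4.

4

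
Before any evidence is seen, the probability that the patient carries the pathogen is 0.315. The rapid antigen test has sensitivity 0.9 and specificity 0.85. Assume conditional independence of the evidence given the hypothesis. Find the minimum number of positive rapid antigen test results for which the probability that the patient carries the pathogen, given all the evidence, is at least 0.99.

Prior odds: 0.315 ÷ 0.685 = 63/137.
False-positive rate = 1 − 0.85 = 0.15; likelihood ratio of a positive = 0.9/0.15 = 6.
Target posterior odds = 0.99/0.01 = 99.
Need (63/137) × 6ⁿ ≥ 99, i.e. 6ⁿ ≥ 1507/7.
6² = 36 falls short of 1507/7 but 6³ = 216 reaches it, so n = 3.

3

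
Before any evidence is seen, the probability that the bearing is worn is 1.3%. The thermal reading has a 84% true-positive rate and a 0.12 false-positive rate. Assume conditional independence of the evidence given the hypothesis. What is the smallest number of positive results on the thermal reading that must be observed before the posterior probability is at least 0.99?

5

Prior odds: 0.013 ÷ 0.987 = 13/987.
Likelihood ratio of a positive result = 0.84/0.12 = 7.
Target odds: 0.99 ÷ 0.01 = 99.
Need (13/987) × 7ⁿ ≥ 99, i.e. 7ⁿ ≥ 97713/13.
7⁴ = 2401 falls short of 97713/13 but 7⁵ = 16807 reaches it, so n = 5.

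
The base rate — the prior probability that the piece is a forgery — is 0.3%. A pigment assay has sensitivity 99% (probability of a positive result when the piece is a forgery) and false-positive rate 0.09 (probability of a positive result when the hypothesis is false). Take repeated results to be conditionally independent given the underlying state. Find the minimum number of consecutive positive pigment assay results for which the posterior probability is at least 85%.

Prior odds: 0.003 ÷ 0.997 = 3/997.
Likelihood ratio of a positive result = 0.99/0.09 = 11.
Target posterior odds = 0.85/0.15 = 17/3.
Require 11ⁿ ≥ 17/3 ÷ (3/997) = 16949/9.
11³ = 1331 falls short of 16949/9 but 11⁴ = 14641 reaches it, so n = 4.

4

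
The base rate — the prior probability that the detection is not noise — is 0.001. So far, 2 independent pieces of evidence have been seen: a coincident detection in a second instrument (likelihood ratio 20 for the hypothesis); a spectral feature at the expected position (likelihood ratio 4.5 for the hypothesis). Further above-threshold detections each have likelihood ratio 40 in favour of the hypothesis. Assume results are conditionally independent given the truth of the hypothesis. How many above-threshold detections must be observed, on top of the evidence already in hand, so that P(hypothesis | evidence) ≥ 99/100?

Prior odds = 0.001/0.999 = 1/999.
Combined Bayes factor of the evidence already in hand = 20 × 4.5 = 90.
Odds after that evidence = (1/999) × 90 = 10/111.
Target odds = 0.99/0.01 = 99.
Need 40ⁿ ≥ 99 ÷ (10/111) = 1098.9.
40¹ = 40 falls short of 1098.9 but 40² = 1600 reaches it, so n = 2.

2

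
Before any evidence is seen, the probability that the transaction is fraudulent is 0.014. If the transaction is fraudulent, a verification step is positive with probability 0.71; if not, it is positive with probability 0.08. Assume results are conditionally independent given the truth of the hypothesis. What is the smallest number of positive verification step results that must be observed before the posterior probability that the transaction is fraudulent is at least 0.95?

4

Prior odds = 0.014/0.986 = 7/493.
Likelihood ratio of a positive = 0.71/0.08 = 8.875.
Target posterior odds = 0.95/0.05 = 19.
Require 8.875ⁿ ≥ 19 ÷ (7/493) = 9367/7.
8.875³ = 357911/512 falls short of 9367/7 but 8.875⁴ = 25411681/4096 reaches it, so n = 4.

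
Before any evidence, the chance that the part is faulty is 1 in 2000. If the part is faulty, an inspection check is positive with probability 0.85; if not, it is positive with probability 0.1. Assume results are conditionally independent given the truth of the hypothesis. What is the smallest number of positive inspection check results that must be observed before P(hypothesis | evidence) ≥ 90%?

Prior odds: 0.0005 ÷ 0.9995 = 1/1999.
Likelihood ratio of a positive = 0.85/0.1 = 8.5.
Target posterior odds = 0.9/0.1 = 9.
Require 8.5ⁿ ≥ 9 ÷ (1/1999) = 17991.
8.5⁴ = 5220.0625 falls short of 17991 but 8.5⁵ = 44370.53125 reaches it, so n = 5.

5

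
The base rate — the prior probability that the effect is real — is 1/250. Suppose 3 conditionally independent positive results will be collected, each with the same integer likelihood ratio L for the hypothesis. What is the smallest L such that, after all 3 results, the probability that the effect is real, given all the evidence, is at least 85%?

Prior odds = 0.004/0.996 = 1/249.
Target odds = 0.85/0.15 = 17/3.
Need L³ ≥ 17/3 ÷ (1/249) = 1411.
11³ = 1331 < 1411 ≤ 1728 = 12³, so L = 12.

12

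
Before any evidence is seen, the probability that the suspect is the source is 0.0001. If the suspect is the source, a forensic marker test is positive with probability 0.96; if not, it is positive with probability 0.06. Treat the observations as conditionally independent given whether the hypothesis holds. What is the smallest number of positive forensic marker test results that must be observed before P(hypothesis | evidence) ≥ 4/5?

4

Prior odds = 0.0001/0.9999 = 1/9999.
Likelihood ratio of a positive = 0.96/0.06 = 16.
Target odds: 0.8 ÷ 0.2 = 4.
Require 16ⁿ ≥ 4 ÷ (1/9999) = 39996.
16³ = 4096 falls short of 39996 but 16⁴ = 65536 reaches it, so n = 4.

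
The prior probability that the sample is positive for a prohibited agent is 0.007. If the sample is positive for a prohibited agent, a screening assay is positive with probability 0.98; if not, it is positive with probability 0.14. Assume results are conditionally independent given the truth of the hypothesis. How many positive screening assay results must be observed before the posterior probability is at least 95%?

Prior odds = 0.007/0.993 = 7/993.
Likelihood ratio of a positive = 0.98/0.14 = 7.
Target posterior odds = 0.95/0.05 = 19.
Require 7ⁿ ≥ 19 ÷ (7/993) = 18867/7.
7⁴ = 2401 falls short of 18867/7 but 7⁵ = 16807 reaches it, so n = 5.

5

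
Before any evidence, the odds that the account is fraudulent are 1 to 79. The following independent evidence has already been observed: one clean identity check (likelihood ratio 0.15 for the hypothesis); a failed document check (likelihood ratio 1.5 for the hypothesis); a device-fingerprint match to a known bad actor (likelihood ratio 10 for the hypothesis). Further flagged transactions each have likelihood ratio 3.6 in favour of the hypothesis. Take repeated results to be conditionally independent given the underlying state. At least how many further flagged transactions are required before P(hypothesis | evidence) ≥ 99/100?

Prior odds = 1/79.
Combined Bayes factor of the evidence already in hand = 0.15 × 1.5 × 10 = 2.25.
Odds after that evidence = (1/79) × 2.25 = 9/316.
Target odds = 0.99/0.01 = 99.
Need 3.6ⁿ ≥ 99 ÷ (9/316) = 3476.
3.6⁶ = 34012224/15625 falls short of 3476 but 3.6⁷ = 612220032/78125 reaches it, so n = 7.

7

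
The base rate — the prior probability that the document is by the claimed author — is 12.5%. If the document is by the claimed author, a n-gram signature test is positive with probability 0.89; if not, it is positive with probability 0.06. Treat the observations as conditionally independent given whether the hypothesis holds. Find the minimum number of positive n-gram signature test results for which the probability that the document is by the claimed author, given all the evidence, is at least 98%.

Prior odds: 0.125 ÷ 0.875 = 1/7.
Likelihood ratio of a positive = 0.89/0.06 = 89/6.
Target odds: 0.98 ÷ 0.02 = 49.
Need (1/7) × (89/6)ⁿ ≥ 49, i.e. (89/6)ⁿ ≥ 343.
(89/6)² = 7921/36 falls short of 343 but (89/6)³ = 704969/216 reaches it, so n = 3.

3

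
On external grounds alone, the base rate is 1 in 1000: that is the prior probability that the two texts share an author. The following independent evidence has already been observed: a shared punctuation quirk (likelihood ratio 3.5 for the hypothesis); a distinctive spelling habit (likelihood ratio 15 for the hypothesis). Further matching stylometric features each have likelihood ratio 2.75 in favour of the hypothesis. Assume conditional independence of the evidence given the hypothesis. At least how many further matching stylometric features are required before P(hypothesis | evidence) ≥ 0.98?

7

Prior odds = 0.001/0.999 = 1/999.
Combined Bayes factor of the evidence already in hand = 3.5 × 15 = 52.5.
Odds after that evidence = (1/999) × 52.5 = 35/666.
Target odds = 0.98/0.02 = 49.
Need 2.75ⁿ ≥ 49 ÷ (35/666) = 932.4.
2.75⁶ = 1771561/4096 falls short of 932.4 but 2.75⁷ = 19487171/16384 reaches it, so n = 7.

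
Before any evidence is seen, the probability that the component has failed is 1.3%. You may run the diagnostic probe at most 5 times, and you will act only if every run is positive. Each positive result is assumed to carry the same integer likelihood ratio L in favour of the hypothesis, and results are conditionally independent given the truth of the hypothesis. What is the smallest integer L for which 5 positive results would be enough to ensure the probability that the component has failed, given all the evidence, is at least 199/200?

Prior odds = 0.013/0.987 = 13/987.
Target odds = 0.995/0.005 = 199.
Need L⁵ ≥ 199 ÷ (13/987) = 196413/13.
6⁵ = 7776 < 196413/13 ≤ 16807 = 7⁵, so L = 7.

7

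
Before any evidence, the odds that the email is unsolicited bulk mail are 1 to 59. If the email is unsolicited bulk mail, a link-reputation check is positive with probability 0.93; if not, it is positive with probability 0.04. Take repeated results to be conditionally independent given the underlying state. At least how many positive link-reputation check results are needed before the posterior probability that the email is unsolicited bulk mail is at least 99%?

Prior odds = 1/59.
Likelihood ratio of a positive = 0.93/0.04 = 23.25.
Target posterior odds = 0.99/0.01 = 99.
Require 23.25ⁿ ≥ 99 ÷ (1/59) = 5841.
23.25² = 540.5625 falls short of 5841 but 23.25³ = 804357/64 reaches it, so n = 3.

3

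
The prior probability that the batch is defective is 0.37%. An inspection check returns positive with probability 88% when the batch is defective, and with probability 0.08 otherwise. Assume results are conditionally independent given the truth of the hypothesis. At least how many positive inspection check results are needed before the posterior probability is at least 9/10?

Prior odds: 0.0037 ÷ 0.9963 = 37/9963.
Likelihood ratio of a positive result = 0.88/0.08 = 11.
Target posterior odds = 0.9/0.1 = 9.
Require 11ⁿ ≥ 9 ÷ (37/9963) = 89667/37.
11³ = 1331 falls short of 89667/37 but 11⁴ = 14641 reaches it, so n = 4.

4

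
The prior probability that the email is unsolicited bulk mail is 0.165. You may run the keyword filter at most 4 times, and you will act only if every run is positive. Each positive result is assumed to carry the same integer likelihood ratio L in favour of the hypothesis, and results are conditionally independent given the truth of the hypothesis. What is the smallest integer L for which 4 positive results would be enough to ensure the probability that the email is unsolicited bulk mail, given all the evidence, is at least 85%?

3

Prior odds = 0.165/0.835 = 33/167.
Target odds = 0.85/0.15 = 17/3.
Need L⁴ ≥ 17/3 ÷ (33/167) = 2839/99.
2⁴ = 16 < 2839/99 ≤ 81 = 3⁴, so L = 3.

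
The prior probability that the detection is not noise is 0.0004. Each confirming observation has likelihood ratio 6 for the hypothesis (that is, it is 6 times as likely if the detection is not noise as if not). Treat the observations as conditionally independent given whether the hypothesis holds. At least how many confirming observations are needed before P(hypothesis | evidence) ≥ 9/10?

Prior odds: 0.0004 ÷ 0.9996 = 1/2499.
Likelihood ratio per confirming observation = 6.
Target posterior odds = 0.9/0.1 = 9.
Require 6ⁿ ≥ 9 ÷ (1/2499) = 22491.
6⁵ = 7776 falls short of 22491 but 6⁶ = 46656 reaches it, so n = 6.

6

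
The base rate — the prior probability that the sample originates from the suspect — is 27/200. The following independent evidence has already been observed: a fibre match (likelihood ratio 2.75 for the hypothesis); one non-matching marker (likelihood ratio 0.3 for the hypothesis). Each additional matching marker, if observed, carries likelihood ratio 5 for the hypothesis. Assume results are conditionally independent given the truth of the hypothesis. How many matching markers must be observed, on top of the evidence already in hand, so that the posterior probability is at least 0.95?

4

Prior odds = 0.135/0.865 = 27/173.
Combined Bayes factor of the evidence already in hand = 2.75 × 0.3 = 0.825.
Odds after that evidence = (27/173) × 0.825 = 891/6920.
Target odds = 0.95/0.05 = 19.
Need 5ⁿ ≥ 19 ÷ (891/6920) = 131480/891.
5³ = 125 falls short of 131480/891 but 5⁴ = 625 reaches it, so n = 4.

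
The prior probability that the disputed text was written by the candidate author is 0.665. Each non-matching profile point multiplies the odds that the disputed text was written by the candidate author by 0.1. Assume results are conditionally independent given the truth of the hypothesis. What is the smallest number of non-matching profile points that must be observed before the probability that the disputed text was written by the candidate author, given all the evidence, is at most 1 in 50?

Prior odds = 0.665/0.335 = 133/67.
Likelihood ratio per non-matching profile point = 0.1.
Target posterior odds = 0.02/0.98 = 1/49.
Require 0.1ⁿ ≤ 1/49 ÷ (133/67) = 67/6517.
0.1¹ = 0.1 is still above 67/6517 but 0.1² = 0.01 is at or below it, so n = 2.

2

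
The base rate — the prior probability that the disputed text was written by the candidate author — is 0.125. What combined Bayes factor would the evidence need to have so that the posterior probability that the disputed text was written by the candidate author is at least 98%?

Prior odds = 0.125/0.875 = 1/7.
Target odds = 0.98/0.02 = 49.
Required Bayes factor = 49 ÷ (1/7) = 343.

343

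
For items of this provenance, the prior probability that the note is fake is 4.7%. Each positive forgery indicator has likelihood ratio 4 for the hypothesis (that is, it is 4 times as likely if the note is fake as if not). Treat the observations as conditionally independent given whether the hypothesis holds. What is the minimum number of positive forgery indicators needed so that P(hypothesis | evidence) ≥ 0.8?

Prior odds = 0.047/0.953 = 47/953.
Likelihood ratio per positive forgery indicator = 4.
Target posterior odds = 0.8/0.2 = 4.
Require 4ⁿ ≥ 4 ÷ (47/953) = 3812/47.
4³ = 64 falls short of 3812/47 but 4⁴ = 256 reaches it, so n = 4.

4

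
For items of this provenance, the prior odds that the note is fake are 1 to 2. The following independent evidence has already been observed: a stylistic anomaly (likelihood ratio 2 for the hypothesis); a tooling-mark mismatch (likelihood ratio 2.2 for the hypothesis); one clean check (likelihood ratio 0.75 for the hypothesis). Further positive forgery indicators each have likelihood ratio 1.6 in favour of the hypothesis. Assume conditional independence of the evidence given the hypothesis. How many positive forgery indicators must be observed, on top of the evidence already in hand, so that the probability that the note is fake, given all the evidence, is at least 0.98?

8

Prior odds = 0.5.
Combined Bayes factor of the evidence already in hand = 2 × 2.2 × 0.75 = 3.3.
Odds after that evidence = 0.5 × 3.3 = 1.65.
Target odds = 0.98/0.02 = 49.
Need 1.6ⁿ ≥ 49 ÷ 1.65 = 980/33.
1.6⁷ = 2097152/78125 falls short of 980/33 but 1.6⁸ = 16777216/390625 reaches it, so n = 8.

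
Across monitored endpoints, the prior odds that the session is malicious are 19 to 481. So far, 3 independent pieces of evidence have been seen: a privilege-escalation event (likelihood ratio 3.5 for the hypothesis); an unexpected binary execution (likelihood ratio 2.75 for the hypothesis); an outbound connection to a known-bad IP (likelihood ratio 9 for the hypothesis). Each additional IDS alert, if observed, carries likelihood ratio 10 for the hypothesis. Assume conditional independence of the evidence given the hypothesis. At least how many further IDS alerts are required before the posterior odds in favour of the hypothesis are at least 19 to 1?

1

Prior odds = 19/481.
Combined Bayes factor of the evidence already in hand = 3.5 × 2.75 × 9 = 86.625.
Odds after that evidence = (19/481) × 86.625 = 13167/3848.
Target odds = 19.
Need 10ⁿ ≥ 19 ÷ (13167/3848) = 3848/693.
10¹ = 10, which meets the required 3848/693; so n = 1.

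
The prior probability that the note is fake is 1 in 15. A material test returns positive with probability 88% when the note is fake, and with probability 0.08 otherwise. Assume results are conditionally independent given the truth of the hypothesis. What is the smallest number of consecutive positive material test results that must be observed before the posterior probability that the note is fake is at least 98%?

Prior odds: (1/15) ÷ (14/15) = 1/14.
Likelihood ratio of a positive result = 0.88/0.08 = 11.
Target odds: 0.98 ÷ 0.02 = 49.
Require 11ⁿ ≥ 49 ÷ (1/14) = 686.
11² = 121 falls short of 686 but 11³ = 1331 reaches it, so n = 3.

3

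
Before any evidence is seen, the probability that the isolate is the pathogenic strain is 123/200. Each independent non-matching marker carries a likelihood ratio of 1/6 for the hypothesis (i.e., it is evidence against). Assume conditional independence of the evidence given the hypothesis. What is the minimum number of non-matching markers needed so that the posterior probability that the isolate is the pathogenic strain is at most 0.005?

4

Prior odds: 0.615 ÷ 0.385 = 123/77.
Likelihood ratio per non-matching marker = 1/6.
Target posterior odds = 0.005/0.995 = 1/199.
Require (1/6)ⁿ ≤ 1/199 ÷ (123/77) = 77/24477.
(1/6)³ = 1/216 is still above 77/24477 but (1/6)⁴ = 1/1296 is at or below it, so n = 4.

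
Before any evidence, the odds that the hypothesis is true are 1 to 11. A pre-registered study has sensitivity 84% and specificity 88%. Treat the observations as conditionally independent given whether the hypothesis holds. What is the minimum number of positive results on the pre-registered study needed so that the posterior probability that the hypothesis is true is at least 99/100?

Prior odds = 1/11.
False-positive rate = 1 − 0.88 = 0.12; likelihood ratio of a positive = 0.84/0.12 = 7.
Target posterior odds = 0.99/0.01 = 99.
Need (1/11) × 7ⁿ ≥ 99, i.e. 7ⁿ ≥ 1089.
7³ = 343 falls short of 1089 but 7⁴ = 2401 reaches it, so n = 4.

4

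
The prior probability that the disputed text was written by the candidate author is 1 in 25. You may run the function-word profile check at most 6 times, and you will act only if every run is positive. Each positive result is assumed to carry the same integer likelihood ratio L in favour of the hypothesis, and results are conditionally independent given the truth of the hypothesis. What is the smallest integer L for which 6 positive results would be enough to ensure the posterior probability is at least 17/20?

3

Prior odds = 0.04/0.96 = 1/24.
Target odds = 0.85/0.15 = 17/3.
Need L⁶ ≥ 17/3 ÷ (1/24) = 136.
2⁶ = 64 < 136 ≤ 729 = 3⁶, so L = 3.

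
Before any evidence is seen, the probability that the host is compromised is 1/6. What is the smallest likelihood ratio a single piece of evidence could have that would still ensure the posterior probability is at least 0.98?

245

Prior odds = (1/6)/(5/6) = 0.2.
Target odds = 0.98/0.02 = 49.
Required Bayes factor = 49 ÷ 0.2 = 245.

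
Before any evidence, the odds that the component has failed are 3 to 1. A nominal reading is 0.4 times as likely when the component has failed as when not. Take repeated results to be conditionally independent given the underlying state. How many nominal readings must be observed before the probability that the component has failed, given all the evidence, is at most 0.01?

Prior odds = 3.
Likelihood ratio per nominal reading = 0.4.
Target posterior odds = 0.01/0.99 = 1/99.
Need 3 × 0.4ⁿ ≤ 1/99, i.e. 0.4ⁿ ≤ 1/297.
0.4⁶ = 64/15625 is still above 1/297 but 0.4⁷ = 128/78125 is at or below it, so n = 7.

7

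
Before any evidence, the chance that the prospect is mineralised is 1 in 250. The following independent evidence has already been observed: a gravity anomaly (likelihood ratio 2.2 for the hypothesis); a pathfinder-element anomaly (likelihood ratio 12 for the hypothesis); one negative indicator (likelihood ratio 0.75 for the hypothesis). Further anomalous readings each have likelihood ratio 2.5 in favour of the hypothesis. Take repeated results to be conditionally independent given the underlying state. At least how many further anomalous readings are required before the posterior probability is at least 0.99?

8

Prior odds = 0.004/0.996 = 1/249.
Combined Bayes factor of the evidence already in hand = 2.2 × 12 × 0.75 = 19.8.
Odds after that evidence = (1/249) × 19.8 = 33/415.
Target odds = 0.99/0.01 = 99.
Need 2.5ⁿ ≥ 99 ÷ (33/415) = 1245.
2.5⁷ = 610.3515625 falls short of 1245 but 2.5⁸ = 390625/256 reaches it, so n = 8.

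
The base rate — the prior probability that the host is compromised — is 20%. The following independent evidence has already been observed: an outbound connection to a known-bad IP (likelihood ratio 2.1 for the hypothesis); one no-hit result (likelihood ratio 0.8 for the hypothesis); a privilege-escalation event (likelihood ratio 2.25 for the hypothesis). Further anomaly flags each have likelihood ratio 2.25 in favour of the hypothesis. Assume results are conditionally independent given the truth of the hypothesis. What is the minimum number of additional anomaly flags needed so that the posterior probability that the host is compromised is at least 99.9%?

9

Prior odds = 0.2/0.8 = 0.25.
Combined Bayes factor of the evidence already in hand = 2.1 × 0.8 × 2.25 = 3.78.
Odds after that evidence = 0.25 × 3.78 = 0.945.
Target odds = 0.999/0.001 = 999.
Need 2.25ⁿ ≥ 999 ÷ 0.945 = 7400/7.
2.25⁸ = 43046721/65536 falls short of 7400/7 but 2.25⁹ = 387420489/262144 reaches it, so n = 9.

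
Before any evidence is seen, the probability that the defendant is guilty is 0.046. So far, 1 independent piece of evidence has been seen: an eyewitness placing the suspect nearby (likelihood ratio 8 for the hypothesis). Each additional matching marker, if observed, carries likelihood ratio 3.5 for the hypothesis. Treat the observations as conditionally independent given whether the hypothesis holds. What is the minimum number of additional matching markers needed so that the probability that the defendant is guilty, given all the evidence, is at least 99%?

5

Prior odds = 0.046/0.954 = 23/477.
Bayes factor of the evidence already in hand = 8.
Odds after that evidence = (23/477) × 8 = 184/477.
Target odds = 0.99/0.01 = 99.
Need 3.5ⁿ ≥ 99 ÷ (184/477) = 47223/184.
3.5⁴ = 150.0625 falls short of 47223/184 but 3.5⁵ = 525.21875 reaches it, so n = 5.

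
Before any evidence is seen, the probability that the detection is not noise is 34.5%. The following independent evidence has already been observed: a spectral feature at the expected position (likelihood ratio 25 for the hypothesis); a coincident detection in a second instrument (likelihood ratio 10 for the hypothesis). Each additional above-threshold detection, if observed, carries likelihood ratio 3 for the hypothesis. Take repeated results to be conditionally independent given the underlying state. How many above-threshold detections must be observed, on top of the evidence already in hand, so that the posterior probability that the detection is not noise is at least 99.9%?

2

Prior odds = 0.345/0.655 = 69/131.
Combined Bayes factor of the evidence already in hand = 25 × 10 = 250.
Odds after that evidence = (69/131) × 250 = 17250/131.
Target odds = 0.999/0.001 = 999.
Need 3ⁿ ≥ 999 ÷ (17250/131) = 43623/5750.
3¹ = 3 falls short of 43623/5750 but 3² = 9 reaches it, so n = 2.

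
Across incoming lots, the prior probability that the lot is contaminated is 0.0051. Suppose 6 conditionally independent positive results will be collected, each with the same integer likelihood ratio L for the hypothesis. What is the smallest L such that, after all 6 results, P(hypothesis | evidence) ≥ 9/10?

Prior odds = 0.0051/0.9949 = 51/9949.
Target odds = 0.9/0.1 = 9.
Need L⁶ ≥ 9 ÷ (51/9949) = 29847/17.
3⁶ = 729 < 29847/17 ≤ 4096 = 4⁶, so L = 4.

4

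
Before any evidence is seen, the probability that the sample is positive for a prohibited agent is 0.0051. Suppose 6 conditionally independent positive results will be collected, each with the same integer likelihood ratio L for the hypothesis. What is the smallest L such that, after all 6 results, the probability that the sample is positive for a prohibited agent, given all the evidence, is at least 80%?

4

Prior odds = 0.0051/0.9949 = 51/9949.
Target odds = 0.8/0.2 = 4.
Need L⁶ ≥ 4 ÷ (51/9949) = 39796/51.
3⁶ = 729 < 39796/51 ≤ 4096 = 4⁶, so L = 4.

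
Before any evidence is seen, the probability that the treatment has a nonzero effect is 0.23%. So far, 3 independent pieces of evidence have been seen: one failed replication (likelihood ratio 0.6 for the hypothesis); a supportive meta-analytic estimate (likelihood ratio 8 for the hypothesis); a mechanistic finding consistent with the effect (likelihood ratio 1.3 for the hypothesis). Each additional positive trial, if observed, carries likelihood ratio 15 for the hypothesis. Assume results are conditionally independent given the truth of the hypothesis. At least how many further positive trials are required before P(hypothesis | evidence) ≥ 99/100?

Prior odds = 0.0023/0.9977 = 23/9977.
Combined Bayes factor of the evidence already in hand = 0.6 × 8 × 1.3 = 6.24.
Odds after that evidence = (23/9977) × 6.24 = 3588/249425.
Target odds = 0.99/0.01 = 99.
Need 15ⁿ ≥ 99 ÷ (3588/249425) = 8231025/1196.
15³ = 3375 falls short of 8231025/1196 but 15⁴ = 50625 reaches it, so n = 4.

4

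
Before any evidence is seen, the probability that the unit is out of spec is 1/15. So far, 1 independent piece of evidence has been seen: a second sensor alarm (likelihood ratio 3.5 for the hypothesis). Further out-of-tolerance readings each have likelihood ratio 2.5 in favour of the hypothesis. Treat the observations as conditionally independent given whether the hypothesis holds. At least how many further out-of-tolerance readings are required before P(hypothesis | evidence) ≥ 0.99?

7

Prior odds = (1/15)/(14/15) = 1/14.
Bayes factor of the evidence already in hand = 3.5.
Odds after that evidence = (1/14) × 3.5 = 0.25.
Target odds = 0.99/0.01 = 99.
Need 2.5ⁿ ≥ 99 ÷ 0.25 = 396.
2.5⁶ = 244.140625 falls short of 396 but 2.5⁷ = 610.3515625 reaches it, so n = 7.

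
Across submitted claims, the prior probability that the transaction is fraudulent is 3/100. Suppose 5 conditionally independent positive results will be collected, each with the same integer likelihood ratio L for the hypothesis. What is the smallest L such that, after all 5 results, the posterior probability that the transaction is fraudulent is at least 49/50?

5

Prior odds = 0.03/0.97 = 3/97.
Target odds = 0.98/0.02 = 49.
Need L⁵ ≥ 49 ÷ (3/97) = 4753/3.
4⁵ = 1024 < 4753/3 ≤ 3125 = 5⁵, so L = 5.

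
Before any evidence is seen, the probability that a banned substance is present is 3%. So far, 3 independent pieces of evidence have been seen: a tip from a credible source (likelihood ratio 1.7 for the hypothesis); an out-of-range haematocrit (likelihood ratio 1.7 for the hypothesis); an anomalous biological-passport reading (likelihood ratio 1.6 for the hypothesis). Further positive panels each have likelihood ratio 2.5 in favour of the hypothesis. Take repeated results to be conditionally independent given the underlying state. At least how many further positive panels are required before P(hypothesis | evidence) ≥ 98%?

Prior odds = 0.03/0.97 = 3/97.
Combined Bayes factor of the evidence already in hand = 1.7 × 1.7 × 1.6 = 4.624.
Odds after that evidence = (3/97) × 4.624 = 1734/12125.
Target odds = 0.98/0.02 = 49.
Need 2.5ⁿ ≥ 49 ÷ (1734/12125) = 594125/1734.
2.5⁶ = 244.140625 falls short of 594125/1734 but 2.5⁷ = 610.3515625 reaches it, so n = 7.

7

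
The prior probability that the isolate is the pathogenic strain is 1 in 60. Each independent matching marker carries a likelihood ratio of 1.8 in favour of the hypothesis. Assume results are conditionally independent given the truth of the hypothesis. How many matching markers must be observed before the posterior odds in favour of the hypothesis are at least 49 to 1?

14

Prior odds: (1/60) ÷ (59/60) = 1/59.
Likelihood ratio per matching marker = 1.8.
Target odds = 49.
Need (1/59) × 1.8ⁿ ≥ 49, i.e. 1.8ⁿ ≥ 2891.
1.8¹³ ≈2082.3 falls short of 2891 but 1.8¹⁴ ≈3748.13 reaches it, so n = 14.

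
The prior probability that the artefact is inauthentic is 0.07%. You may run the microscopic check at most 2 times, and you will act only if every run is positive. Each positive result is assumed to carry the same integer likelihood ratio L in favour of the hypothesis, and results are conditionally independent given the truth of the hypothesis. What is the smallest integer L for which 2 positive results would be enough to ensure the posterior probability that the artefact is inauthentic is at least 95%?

165

Prior odds = 0.0007/0.9993 = 7/9993.
Target odds = 0.95/0.05 = 19.
Need L² ≥ 19 ÷ (7/9993) = 189867/7.
164² = 26896 < 189867/7 ≤ 27225 = 165², so L = 165.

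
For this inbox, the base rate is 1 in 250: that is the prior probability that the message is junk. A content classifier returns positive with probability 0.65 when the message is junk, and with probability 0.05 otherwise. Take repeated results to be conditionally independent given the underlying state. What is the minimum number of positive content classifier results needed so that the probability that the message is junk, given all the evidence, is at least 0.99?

4

Prior odds: 0.004 ÷ 0.996 = 1/249.
Likelihood ratio of a positive result = 0.65/0.05 = 13.
Target odds: 0.99 ÷ 0.01 = 99.
Need (1/249) × 13ⁿ ≥ 99, i.e. 13ⁿ ≥ 24651.
13³ = 2197 falls short of 24651 but 13⁴ = 28561 reaches it, so n = 4.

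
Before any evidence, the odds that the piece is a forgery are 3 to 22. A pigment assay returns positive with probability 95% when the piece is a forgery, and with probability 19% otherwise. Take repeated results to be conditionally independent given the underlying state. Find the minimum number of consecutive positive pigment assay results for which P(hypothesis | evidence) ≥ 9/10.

Prior odds = 3/22.
Likelihood ratio of a positive result = 0.95/0.19 = 5.
Target posterior odds = 0.9/0.1 = 9.
Need (3/22) × 5ⁿ ≥ 9, i.e. 5ⁿ ≥ 66.
5² = 25 falls short of 66 but 5³ = 125 reaches it, so n = 3.

3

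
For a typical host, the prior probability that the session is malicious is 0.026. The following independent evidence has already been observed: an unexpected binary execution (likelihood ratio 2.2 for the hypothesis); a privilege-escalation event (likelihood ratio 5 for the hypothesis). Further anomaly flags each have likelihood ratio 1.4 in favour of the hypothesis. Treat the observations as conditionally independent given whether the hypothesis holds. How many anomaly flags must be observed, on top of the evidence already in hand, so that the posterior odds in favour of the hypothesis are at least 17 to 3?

9

Prior odds = 0.026/0.974 = 13/487.
Combined Bayes factor of the evidence already in hand = 2.2 × 5 = 11.
Odds after that evidence = (13/487) × 11 = 143/487.
Target odds = 17/3.
Need 1.4ⁿ ≥ 17/3 ÷ (143/487) = 8279/429.
1.4⁸ = 5764801/390625 falls short of 8279/429 but 1.4⁹ = 40353607/1953125 reaches it, so n = 9.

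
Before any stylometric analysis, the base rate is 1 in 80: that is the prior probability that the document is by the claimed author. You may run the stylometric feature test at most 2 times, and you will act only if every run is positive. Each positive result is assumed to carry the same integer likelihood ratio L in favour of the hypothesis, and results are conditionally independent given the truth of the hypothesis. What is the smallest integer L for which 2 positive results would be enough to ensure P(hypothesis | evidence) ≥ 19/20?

Prior odds = 0.0125/0.9875 = 1/79.
Target odds = 0.95/0.05 = 19.
Need L² ≥ 19 ÷ (1/79) = 1501.
38² = 1444 < 1501 ≤ 1521 = 39², so L = 39.

39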